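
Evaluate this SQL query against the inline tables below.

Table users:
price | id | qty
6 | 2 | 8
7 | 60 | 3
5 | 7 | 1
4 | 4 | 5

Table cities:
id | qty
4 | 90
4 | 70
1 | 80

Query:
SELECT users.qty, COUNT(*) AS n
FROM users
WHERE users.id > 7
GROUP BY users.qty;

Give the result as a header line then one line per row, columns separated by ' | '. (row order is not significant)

== RESULT ==
users.qty | n
3 | 1

Derivation:
After WHERE (1 rows):
users.price | users.id | users.qty
7 | 60 | 3
After GROUP BY (1 rows):
users.qty | n
3 | 1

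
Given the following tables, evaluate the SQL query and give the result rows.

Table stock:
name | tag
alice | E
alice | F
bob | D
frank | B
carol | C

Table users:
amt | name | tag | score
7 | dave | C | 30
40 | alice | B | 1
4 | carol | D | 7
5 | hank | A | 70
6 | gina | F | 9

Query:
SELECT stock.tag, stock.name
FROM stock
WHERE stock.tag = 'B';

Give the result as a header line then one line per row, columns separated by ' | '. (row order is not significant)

== RESULT ==
stock.tag | stock.name
B | frank

Derivation:
After WHERE (1 rows):
stock.name | stock.tag
frank | B
After SELECT (1 rows):
stock.tag | stock.name
B | frank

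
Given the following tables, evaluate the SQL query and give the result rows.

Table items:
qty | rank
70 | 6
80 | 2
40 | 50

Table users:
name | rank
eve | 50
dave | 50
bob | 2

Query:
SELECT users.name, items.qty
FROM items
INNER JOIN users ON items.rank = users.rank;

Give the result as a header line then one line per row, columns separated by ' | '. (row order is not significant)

== RESULT ==
users.name | items.qty
bob | 80
eve | 40
dave | 40

Derivation:
After JOIN users (3 rows):
items.qty | items.rank | users.name | users.rank
80 | 2 | bob | 2
40 | 50 | eve | 50
40 | 50 | dave | 50
After SELECT (3 rows):
users.name | items.qty
bob | 80
eve | 40
dave | 40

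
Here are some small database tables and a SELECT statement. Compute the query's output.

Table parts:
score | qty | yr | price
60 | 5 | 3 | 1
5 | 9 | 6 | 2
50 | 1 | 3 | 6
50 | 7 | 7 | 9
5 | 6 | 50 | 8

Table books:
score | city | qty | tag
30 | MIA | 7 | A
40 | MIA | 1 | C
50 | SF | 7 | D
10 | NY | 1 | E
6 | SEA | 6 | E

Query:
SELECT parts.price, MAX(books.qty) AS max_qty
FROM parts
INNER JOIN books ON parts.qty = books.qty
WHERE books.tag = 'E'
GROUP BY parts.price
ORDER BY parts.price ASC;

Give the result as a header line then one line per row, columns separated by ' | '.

== RESULT ==
parts.price | max_qty
6 | 1
8 | 6

Derivation:
After JOIN books (5 rows):
parts.score | parts.qty | parts.yr | parts.price | books.score | books.city | books.qty | books.tag
50 | 1 | 3 | 6 | 40 | MIA | 1 | C
50 | 1 | 3 | 6 | 10 | NY | 1 | E
50 | 7 | 7 | 9 | 30 | MIA | 7 | A
50 | 7 | 7 | 9 | 50 | SF | 7 | D
5 | 6 | 50 | 8 | 6 | SEA | 6 | E
After WHERE (2 rows):
parts.score | parts.qty | parts.yr | parts.price | books.score | books.city | books.qty | books.tag
50 | 1 | 3 | 6 | 10 | NY | 1 | E
5 | 6 | 50 | 8 | 6 | SEA | 6 | E
After GROUP BY (2 rows):
parts.price | max_qty
6 | 1
8 | 6
After ORDER BY (2 rows):
parts.price | max_qty
6 | 1
8 | 6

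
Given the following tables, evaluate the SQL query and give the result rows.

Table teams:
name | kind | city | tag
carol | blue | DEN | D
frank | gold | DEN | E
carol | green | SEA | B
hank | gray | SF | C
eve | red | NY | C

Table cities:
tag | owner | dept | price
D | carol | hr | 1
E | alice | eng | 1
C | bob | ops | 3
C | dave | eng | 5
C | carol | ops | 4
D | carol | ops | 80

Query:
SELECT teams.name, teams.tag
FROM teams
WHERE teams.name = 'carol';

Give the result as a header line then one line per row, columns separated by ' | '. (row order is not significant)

== RESULT ==
teams.name | teams.tag
carol | D
carol | B

Derivation:
After WHERE (2 rows):
teams.name | teams.kind | teams.city | teams.tag
carol | blue | DEN | D
carol | green | SEA | B
After SELECT (2 rows):
teams.name | teams.tag
carol | D
carol | B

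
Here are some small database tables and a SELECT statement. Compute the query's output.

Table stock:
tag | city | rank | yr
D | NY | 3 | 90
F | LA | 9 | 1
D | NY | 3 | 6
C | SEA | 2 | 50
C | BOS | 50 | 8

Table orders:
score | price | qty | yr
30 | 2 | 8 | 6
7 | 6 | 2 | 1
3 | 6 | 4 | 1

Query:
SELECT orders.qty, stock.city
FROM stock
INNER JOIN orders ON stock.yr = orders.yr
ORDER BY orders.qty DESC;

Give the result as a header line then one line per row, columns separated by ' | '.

After JOIN orders (3 rows):
stock.tag | stock.city | stock.rank | stock.yr | orders.score | orders.price | orders.qty | orders.yr
F | LA | 9 | 1 | 7 | 6 | 2 | 1
F | LA | 9 | 1 | 3 | 6 | 4 | 1
D | NY | 3 | 6 | 30 | 2 | 8 | 6
After SELECT (3 rows):
orders.qty | stock.city
2 | LA
4 | LA
8 | NY
After ORDER BY (3 rows):
orders.qty | stock.city
8 | NY
4 | LA
2 | LA

== RESULT ==
orders.qty | stock.city
8 | NY
4 | LA
2 | LA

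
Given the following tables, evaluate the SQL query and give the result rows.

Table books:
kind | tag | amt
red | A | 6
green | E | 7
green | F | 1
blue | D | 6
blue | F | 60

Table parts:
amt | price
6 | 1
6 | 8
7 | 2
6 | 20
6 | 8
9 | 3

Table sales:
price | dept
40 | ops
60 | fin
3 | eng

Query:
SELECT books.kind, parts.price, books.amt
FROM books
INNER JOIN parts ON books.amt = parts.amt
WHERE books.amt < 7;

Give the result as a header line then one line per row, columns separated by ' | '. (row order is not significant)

== RESULT ==
books.kind | parts.price | books.amt
red | 1 | 6
red | 8 | 6
red | 20 | 6
red | 8 | 6
blue | 1 | 6
blue | 8 | 6
blue | 20 | 6
blue | 8 | 6

Derivation:
After JOIN parts (9 rows):
books.kind | books.tag | books.amt | parts.amt | parts.price
red | A | 6 | 6 | 1
red | A | 6 | 6 | 8
red | A | 6 | 6 | 20
red | A | 6 | 6 | 8
green | E | 7 | 7 | 2
blue | D | 6 | 6 | 1
blue | D | 6 | 6 | 8
blue | D | 6 | 6 | 20
blue | D | 6 | 6 | 8
After WHERE (8 rows):
books.kind | books.tag | books.amt | parts.amt | parts.price
red | A | 6 | 6 | 1
red | A | 6 | 6 | 8
red | A | 6 | 6 | 20
red | A | 6 | 6 | 8
blue | D | 6 | 6 | 1
blue | D | 6 | 6 | 8
blue | D | 6 | 6 | 20
blue | D | 6 | 6 | 8
After SELECT (8 rows):
books.kind | parts.price | books.amt
red | 1 | 6
red | 8 | 6
red | 20 | 6
red | 8 | 6
blue | 1 | 6
blue | 8 | 6
blue | 20 | 6
blue | 8 | 6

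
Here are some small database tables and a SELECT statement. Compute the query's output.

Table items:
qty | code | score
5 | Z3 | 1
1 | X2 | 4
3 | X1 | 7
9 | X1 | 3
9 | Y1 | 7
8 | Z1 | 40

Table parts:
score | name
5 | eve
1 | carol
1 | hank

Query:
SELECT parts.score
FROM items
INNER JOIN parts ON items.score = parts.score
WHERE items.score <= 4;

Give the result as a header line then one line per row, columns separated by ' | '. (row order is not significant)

== RESULT ==
parts.score
1
1

Derivation:
After JOIN parts (2 rows):
items.qty | items.code | items.score | parts.score | parts.name
5 | Z3 | 1 | 1 | carol
5 | Z3 | 1 | 1 | hank
After WHERE (2 rows):
items.qty | items.code | items.score | parts.score | parts.name
5 | Z3 | 1 | 1 | carol
5 | Z3 | 1 | 1 | hank
After SELECT (2 rows):
parts.score
1
1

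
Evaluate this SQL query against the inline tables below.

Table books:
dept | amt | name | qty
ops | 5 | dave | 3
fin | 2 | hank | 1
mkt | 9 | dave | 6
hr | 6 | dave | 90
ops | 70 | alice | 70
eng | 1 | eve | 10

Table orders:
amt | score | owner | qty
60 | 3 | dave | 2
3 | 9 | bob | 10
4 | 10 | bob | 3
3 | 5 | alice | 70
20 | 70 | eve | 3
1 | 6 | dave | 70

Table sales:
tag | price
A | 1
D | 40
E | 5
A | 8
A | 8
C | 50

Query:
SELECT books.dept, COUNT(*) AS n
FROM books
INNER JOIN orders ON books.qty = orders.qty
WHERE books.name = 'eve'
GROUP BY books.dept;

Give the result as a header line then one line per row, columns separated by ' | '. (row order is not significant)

After JOIN orders (5 rows):
books.dept | books.amt | books.name | books.qty | orders.amt | orders.score | orders.owner | orders.qty
ops | 5 | dave | 3 | 4 | 10 | bob | 3
ops | 5 | dave | 3 | 20 | 70 | eve | 3
ops | 70 | alice | 70 | 3 | 5 | alice | 70
ops | 70 | alice | 70 | 1 | 6 | dave | 70
eng | 1 | eve | 10 | 3 | 9 | bob | 10
After WHERE (1 rows):
books.dept | books.amt | books.name | books.qty | orders.amt | orders.score | orders.owner | orders.qty
eng | 1 | eve | 10 | 3 | 9 | bob | 10
After GROUP BY (1 rows):
books.dept | n
eng | 1

== RESULT ==
books.dept | n
eng | 1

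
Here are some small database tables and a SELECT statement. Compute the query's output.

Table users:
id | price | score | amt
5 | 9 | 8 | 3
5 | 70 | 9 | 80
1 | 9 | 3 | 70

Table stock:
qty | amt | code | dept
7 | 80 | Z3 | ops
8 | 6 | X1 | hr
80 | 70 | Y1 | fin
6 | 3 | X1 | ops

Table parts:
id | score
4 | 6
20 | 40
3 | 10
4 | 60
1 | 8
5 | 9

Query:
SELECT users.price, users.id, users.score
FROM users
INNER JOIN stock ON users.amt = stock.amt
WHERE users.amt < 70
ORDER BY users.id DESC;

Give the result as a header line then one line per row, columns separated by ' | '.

== RESULT ==
users.price | users.id | users.score
9 | 5 | 8

Derivation:
After JOIN stock (3 rows):
users.id | users.price | users.score | users.amt | stock.qty | stock.amt | stock.code | stock.dept
5 | 9 | 8 | 3 | 6 | 3 | X1 | ops
5 | 70 | 9 | 80 | 7 | 80 | Z3 | ops
1 | 9 | 3 | 70 | 80 | 70 | Y1 | fin
After WHERE (1 rows):
users.id | users.price | users.score | users.amt | stock.qty | stock.amt | stock.code | stock.dept
5 | 9 | 8 | 3 | 6 | 3 | X1 | ops
After SELECT (1 rows):
users.price | users.id | users.score
9 | 5 | 8
After ORDER BY (1 rows):
users.price | users.id | users.score
9 | 5 | 8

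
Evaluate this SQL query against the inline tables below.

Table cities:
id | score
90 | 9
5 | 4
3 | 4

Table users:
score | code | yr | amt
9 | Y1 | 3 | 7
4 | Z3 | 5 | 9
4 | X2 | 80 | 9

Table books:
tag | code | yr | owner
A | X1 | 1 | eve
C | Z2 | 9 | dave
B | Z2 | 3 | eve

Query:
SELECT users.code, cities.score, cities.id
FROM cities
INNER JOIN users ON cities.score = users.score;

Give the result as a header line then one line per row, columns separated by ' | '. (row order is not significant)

After JOIN users (5 rows):
cities.id | cities.score | users.score | users.code | users.yr | users.amt
90 | 9 | 9 | Y1 | 3 | 7
5 | 4 | 4 | Z3 | 5 | 9
5 | 4 | 4 | X2 | 80 | 9
3 | 4 | 4 | Z3 | 5 | 9
3 | 4 | 4 | X2 | 80 | 9
After SELECT (5 rows):
users.code | cities.score | cities.id
Y1 | 9 | 90
Z3 | 4 | 5
X2 | 4 | 5
Z3 | 4 | 3
X2 | 4 | 3

== RESULT ==
users.code | cities.score | cities.id
Y1 | 9 | 90
Z3 | 4 | 5
X2 | 4 | 5
Z3 | 4 | 3
X2 | 4 | 3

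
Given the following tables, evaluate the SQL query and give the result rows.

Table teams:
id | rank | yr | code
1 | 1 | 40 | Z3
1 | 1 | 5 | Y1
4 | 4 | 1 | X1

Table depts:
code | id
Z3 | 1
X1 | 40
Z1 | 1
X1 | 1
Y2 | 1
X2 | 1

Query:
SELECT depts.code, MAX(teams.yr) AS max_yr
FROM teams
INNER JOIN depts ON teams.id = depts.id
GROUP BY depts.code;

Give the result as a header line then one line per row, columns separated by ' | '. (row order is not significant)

After JOIN depts (10 rows):
teams.id | teams.rank | teams.yr | teams.code | depts.code | depts.id
1 | 1 | 40 | Z3 | Z3 | 1
1 | 1 | 40 | Z3 | Z1 | 1
1 | 1 | 40 | Z3 | X1 | 1
1 | 1 | 40 | Z3 | Y2 | 1
1 | 1 | 40 | Z3 | X2 | 1
1 | 1 | 5 | Y1 | Z3 | 1
1 | 1 | 5 | Y1 | Z1 | 1
1 | 1 | 5 | Y1 | X1 | 1
1 | 1 | 5 | Y1 | Y2 | 1
1 | 1 | 5 | Y1 | X2 | 1
After GROUP BY (5 rows):
depts.code | max_yr
Z3 | 40
Z1 | 40
X1 | 40
Y2 | 40
X2 | 40

== RESULT ==
depts.code | max_yr
Z3 | 40
Z1 | 40
X1 | 40
Y2 | 40
X2 | 40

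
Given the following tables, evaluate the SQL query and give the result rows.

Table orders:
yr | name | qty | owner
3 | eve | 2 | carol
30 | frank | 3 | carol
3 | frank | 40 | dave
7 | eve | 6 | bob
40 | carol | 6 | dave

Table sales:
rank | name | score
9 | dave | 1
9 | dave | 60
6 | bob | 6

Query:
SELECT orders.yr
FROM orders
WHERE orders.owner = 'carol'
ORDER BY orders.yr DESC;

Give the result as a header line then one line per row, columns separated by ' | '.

== RESULT ==
orders.yr
30
3

Derivation:
After WHERE (2 rows):
orders.yr | orders.name | orders.qty | orders.owner
3 | eve | 2 | carol
30 | frank | 3 | carol
After SELECT (2 rows):
orders.yr
3
30
After ORDER BY (2 rows):
orders.yr
30
3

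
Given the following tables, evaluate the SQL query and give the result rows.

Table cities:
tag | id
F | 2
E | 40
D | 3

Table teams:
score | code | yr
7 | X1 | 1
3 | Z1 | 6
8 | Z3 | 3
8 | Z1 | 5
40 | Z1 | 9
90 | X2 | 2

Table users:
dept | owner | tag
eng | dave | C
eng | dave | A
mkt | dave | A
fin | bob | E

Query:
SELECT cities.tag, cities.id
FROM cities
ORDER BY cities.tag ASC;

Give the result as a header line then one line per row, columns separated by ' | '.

== RESULT ==
cities.tag | cities.id
D | 3
E | 40
F | 2

Derivation:
After SELECT (3 rows):
cities.tag | cities.id
F | 2
E | 40
D | 3
After ORDER BY (3 rows):
cities.tag | cities.id
D | 3
E | 40
F | 2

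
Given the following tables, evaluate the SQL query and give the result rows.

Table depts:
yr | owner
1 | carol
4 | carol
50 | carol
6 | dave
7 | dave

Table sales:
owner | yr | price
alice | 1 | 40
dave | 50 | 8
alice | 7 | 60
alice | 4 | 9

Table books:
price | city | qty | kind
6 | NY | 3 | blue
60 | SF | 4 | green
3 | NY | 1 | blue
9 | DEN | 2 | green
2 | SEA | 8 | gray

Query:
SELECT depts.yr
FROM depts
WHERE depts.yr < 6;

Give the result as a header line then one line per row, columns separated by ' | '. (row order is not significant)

After WHERE (2 rows):
depts.yr | depts.owner
1 | carol
4 | carol
After SELECT (2 rows):
depts.yr
1
4

== RESULT ==
depts.yr
1
4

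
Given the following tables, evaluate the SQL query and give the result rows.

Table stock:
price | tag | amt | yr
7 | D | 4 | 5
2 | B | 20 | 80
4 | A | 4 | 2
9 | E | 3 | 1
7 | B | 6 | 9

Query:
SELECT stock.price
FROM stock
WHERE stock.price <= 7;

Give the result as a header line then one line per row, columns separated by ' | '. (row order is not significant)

== RESULT ==
stock.price
7
2
4
7

Derivation:
After WHERE (4 rows):
stock.price | stock.tag | stock.amt | stock.yr
7 | D | 4 | 5
2 | B | 20 | 80
4 | A | 4 | 2
7 | B | 6 | 9
After SELECT (4 rows):
stock.price
7
2
4
7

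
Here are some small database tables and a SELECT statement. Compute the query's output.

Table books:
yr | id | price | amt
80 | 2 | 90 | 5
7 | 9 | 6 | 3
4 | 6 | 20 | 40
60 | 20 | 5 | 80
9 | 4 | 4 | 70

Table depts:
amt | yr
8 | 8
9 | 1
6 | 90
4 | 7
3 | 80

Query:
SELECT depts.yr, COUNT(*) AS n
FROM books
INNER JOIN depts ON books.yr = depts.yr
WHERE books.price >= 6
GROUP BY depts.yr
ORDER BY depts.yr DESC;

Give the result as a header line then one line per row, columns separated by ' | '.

== RESULT ==
depts.yr | n
80 | 1
7 | 1

Derivation:
After JOIN depts (2 rows):
books.yr | books.id | books.price | books.amt | depts.amt | depts.yr
80 | 2 | 90 | 5 | 3 | 80
7 | 9 | 6 | 3 | 4 | 7
After WHERE (2 rows):
books.yr | books.id | books.price | books.amt | depts.amt | depts.yr
80 | 2 | 90 | 5 | 3 | 80
7 | 9 | 6 | 3 | 4 | 7
After GROUP BY (2 rows):
depts.yr | n
80 | 1
7 | 1
After ORDER BY (2 rows):
depts.yr | n
80 | 1
7 | 1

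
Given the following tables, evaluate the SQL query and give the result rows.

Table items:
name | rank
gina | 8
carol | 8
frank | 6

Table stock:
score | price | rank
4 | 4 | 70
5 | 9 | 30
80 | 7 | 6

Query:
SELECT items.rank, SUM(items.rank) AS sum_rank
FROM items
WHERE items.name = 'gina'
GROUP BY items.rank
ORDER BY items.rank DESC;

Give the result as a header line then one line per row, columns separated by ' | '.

After WHERE (1 rows):
items.name | items.rank
gina | 8
After GROUP BY (1 rows):
items.rank | sum_rank
8 | 8
After ORDER BY (1 rows):
items.rank | sum_rank
8 | 8

== RESULT ==
items.rank | sum_rank
8 | 8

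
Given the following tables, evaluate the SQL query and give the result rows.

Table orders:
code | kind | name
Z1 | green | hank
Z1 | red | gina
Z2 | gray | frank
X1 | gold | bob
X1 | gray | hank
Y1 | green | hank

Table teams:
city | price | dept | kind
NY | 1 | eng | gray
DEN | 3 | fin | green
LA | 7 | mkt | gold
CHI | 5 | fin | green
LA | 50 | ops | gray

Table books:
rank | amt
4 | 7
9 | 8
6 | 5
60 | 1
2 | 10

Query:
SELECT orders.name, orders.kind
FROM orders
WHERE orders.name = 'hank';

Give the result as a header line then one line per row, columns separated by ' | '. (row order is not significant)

== RESULT ==
orders.name | orders.kind
hank | green
hank | gray
hank | green

Derivation:
After WHERE (3 rows):
orders.code | orders.kind | orders.name
Z1 | green | hank
X1 | gray | hank
Y1 | green | hank
After SELECT (3 rows):
orders.name | orders.kind
hank | green
hank | gray
hank | green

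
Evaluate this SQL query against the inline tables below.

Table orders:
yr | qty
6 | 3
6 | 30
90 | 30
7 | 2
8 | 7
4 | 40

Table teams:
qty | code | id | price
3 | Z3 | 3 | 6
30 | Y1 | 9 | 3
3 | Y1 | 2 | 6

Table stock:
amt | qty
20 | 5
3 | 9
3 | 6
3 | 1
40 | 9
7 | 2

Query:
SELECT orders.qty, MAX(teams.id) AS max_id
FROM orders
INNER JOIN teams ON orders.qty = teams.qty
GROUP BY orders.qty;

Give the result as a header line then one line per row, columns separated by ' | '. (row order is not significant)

== RESULT ==
orders.qty | max_id
3 | 3
30 | 9

Derivation:
After JOIN teams (4 rows):
orders.yr | orders.qty | teams.qty | teams.code | teams.id | teams.price
6 | 3 | 3 | Z3 | 3 | 6
6 | 3 | 3 | Y1 | 2 | 6
6 | 30 | 30 | Y1 | 9 | 3
90 | 30 | 30 | Y1 | 9 | 3
After GROUP BY (2 rows):
orders.qty | max_id
3 | 3
30 | 9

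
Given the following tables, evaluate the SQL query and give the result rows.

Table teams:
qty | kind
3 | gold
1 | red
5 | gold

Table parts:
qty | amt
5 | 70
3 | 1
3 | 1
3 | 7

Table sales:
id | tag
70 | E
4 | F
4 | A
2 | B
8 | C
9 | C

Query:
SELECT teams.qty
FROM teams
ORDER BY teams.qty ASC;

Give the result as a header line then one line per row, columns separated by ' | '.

== RESULT ==
teams.qty
1
3
5

Derivation:
After SELECT (3 rows):
teams.qty
3
1
5
After ORDER BY (3 rows):
teams.qty
1
3
5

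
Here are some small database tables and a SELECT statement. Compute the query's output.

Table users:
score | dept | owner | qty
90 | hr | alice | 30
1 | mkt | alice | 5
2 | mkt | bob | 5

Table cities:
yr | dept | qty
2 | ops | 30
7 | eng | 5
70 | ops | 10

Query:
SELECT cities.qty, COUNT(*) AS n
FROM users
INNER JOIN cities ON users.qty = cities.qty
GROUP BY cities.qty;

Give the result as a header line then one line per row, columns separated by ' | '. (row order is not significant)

== RESULT ==
cities.qty | n
30 | 1
5 | 2

Derivation:
After JOIN cities (3 rows):
users.score | users.dept | users.owner | users.qty | cities.yr | cities.dept | cities.qty
90 | hr | alice | 30 | 2 | ops | 30
1 | mkt | alice | 5 | 7 | eng | 5
2 | mkt | bob | 5 | 7 | eng | 5
After GROUP BY (2 rows):
cities.qty | n
30 | 1
5 | 2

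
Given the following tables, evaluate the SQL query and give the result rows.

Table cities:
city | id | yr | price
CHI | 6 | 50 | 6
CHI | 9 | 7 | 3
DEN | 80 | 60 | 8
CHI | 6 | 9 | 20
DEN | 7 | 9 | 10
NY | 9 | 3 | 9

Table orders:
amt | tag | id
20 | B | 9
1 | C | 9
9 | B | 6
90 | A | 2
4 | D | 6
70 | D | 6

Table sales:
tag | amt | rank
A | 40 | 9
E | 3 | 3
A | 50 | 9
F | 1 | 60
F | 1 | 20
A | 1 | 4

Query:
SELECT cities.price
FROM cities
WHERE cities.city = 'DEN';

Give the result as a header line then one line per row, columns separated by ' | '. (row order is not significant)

After WHERE (2 rows):
cities.city | cities.id | cities.yr | cities.price
DEN | 80 | 60 | 8
DEN | 7 | 9 | 10
After SELECT (2 rows):
cities.price
8
10

== RESULT ==
cities.price
8
10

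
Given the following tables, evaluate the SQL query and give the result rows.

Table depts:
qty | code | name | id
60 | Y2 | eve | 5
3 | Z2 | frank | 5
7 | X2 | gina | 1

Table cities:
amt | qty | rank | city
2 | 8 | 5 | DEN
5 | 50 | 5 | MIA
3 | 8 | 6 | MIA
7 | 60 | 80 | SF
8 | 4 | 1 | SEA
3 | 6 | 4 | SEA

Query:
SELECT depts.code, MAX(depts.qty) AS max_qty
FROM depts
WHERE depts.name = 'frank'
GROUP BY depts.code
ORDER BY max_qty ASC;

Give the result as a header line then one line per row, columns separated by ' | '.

After WHERE (1 rows):
depts.qty | depts.code | depts.name | depts.id
3 | Z2 | frank | 5
After GROUP BY (1 rows):
depts.code | max_qty
Z2 | 3
After ORDER BY (1 rows):
depts.code | max_qty
Z2 | 3

== RESULT ==
depts.code | max_qty
Z2 | 3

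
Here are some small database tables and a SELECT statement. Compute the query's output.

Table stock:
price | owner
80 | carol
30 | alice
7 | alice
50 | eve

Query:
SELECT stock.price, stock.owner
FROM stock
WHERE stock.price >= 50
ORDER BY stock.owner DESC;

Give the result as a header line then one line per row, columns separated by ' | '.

After WHERE (2 rows):
stock.price | stock.owner
80 | carol
50 | eve
After SELECT (2 rows):
stock.price | stock.owner
80 | carol
50 | eve
After ORDER BY (2 rows):
stock.price | stock.owner
50 | eve
80 | carol

== RESULT ==
stock.price | stock.owner
50 | eve
80 | carol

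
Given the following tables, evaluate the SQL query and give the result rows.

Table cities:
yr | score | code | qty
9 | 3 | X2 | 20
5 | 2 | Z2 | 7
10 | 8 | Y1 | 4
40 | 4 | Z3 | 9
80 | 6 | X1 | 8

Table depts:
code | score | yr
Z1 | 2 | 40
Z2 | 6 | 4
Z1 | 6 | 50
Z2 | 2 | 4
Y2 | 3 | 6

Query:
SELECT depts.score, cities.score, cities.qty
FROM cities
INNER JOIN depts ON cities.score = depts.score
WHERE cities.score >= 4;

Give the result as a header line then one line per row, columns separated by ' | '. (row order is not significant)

== RESULT ==
depts.score | cities.score | cities.qty
6 | 6 | 8
6 | 6 | 8

Derivation:
After JOIN depts (5 rows):
cities.yr | cities.score | cities.code | cities.qty | depts.code | depts.score | depts.yr
9 | 3 | X2 | 20 | Y2 | 3 | 6
5 | 2 | Z2 | 7 | Z1 | 2 | 40
5 | 2 | Z2 | 7 | Z2 | 2 | 4
80 | 6 | X1 | 8 | Z2 | 6 | 4
80 | 6 | X1 | 8 | Z1 | 6 | 50
After WHERE (2 rows):
cities.yr | cities.score | cities.code | cities.qty | depts.code | depts.score | depts.yr
80 | 6 | X1 | 8 | Z2 | 6 | 4
80 | 6 | X1 | 8 | Z1 | 6 | 50
After SELECT (2 rows):
depts.score | cities.score | cities.qty
6 | 6 | 8
6 | 6 | 8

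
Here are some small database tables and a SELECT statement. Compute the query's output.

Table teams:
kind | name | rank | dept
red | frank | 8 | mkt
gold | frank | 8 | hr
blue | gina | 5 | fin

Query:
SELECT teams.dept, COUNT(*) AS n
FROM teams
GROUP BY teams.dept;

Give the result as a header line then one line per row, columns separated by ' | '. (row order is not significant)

== RESULT ==
teams.dept | n
mkt | 1
hr | 1
fin | 1

Derivation:
After GROUP BY (3 rows):
teams.dept | n
mkt | 1
hr | 1
fin | 1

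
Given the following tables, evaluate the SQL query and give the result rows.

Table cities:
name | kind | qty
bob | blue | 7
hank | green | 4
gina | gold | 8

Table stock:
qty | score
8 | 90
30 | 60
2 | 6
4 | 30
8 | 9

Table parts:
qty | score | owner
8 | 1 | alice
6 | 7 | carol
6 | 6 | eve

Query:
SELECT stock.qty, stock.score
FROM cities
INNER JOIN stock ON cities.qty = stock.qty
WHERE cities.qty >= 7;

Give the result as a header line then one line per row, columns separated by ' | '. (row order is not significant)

After JOIN stock (3 rows):
cities.name | cities.kind | cities.qty | stock.qty | stock.score
hank | green | 4 | 4 | 30
gina | gold | 8 | 8 | 90
gina | gold | 8 | 8 | 9
After WHERE (2 rows):
cities.name | cities.kind | cities.qty | stock.qty | stock.score
gina | gold | 8 | 8 | 90
gina | gold | 8 | 8 | 9
After SELECT (2 rows):
stock.qty | stock.score
8 | 90
8 | 9

== RESULT ==
stock.qty | stock.score
8 | 90
8 | 9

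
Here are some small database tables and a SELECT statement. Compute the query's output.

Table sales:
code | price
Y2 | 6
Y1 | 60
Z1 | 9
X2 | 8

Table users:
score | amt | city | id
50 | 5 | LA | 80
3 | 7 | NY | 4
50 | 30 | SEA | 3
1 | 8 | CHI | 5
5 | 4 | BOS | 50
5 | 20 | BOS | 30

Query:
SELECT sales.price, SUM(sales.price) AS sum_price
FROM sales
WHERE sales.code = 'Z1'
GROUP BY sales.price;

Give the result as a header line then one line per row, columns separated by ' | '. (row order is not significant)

== RESULT ==
sales.price | sum_price
9 | 9

Derivation:
After WHERE (1 rows):
sales.code | sales.price
Z1 | 9
After GROUP BY (1 rows):
sales.price | sum_price
9 | 9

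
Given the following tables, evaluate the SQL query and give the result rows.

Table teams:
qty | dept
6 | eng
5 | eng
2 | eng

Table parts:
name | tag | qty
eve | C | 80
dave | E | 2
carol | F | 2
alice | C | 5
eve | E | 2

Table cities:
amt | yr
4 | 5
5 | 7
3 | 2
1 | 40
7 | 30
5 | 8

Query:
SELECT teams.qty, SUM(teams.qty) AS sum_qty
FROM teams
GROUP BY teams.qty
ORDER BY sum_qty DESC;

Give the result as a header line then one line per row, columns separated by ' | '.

== RESULT ==
teams.qty | sum_qty
6 | 6
5 | 5
2 | 2

Derivation:
After GROUP BY (3 rows):
teams.qty | sum_qty
6 | 6
5 | 5
2 | 2
After ORDER BY (3 rows):
teams.qty | sum_qty
6 | 6
5 | 5
2 | 2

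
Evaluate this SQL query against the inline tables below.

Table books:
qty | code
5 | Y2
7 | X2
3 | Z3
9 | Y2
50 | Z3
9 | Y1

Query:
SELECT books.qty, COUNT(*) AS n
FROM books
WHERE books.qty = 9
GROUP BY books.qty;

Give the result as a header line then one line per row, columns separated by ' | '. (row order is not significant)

After WHERE (2 rows):
books.qty | books.code
9 | Y2
9 | Y1
After GROUP BY (1 rows):
books.qty | n
9 | 2

== RESULT ==
books.qty | n
9 | 2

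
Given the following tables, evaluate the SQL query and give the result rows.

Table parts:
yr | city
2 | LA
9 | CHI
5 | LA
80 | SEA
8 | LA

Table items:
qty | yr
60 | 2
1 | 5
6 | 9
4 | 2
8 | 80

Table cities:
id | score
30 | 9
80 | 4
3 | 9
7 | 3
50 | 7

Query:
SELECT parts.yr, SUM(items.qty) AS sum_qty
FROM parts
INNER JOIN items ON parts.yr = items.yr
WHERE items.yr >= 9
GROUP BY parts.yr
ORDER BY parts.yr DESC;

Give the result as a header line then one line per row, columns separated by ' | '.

After JOIN items (5 rows):
parts.yr | parts.city | items.qty | items.yr
2 | LA | 60 | 2
2 | LA | 4 | 2
9 | CHI | 6 | 9
5 | LA | 1 | 5
80 | SEA | 8 | 80
After WHERE (2 rows):
parts.yr | parts.city | items.qty | items.yr
9 | CHI | 6 | 9
80 | SEA | 8 | 80
After GROUP BY (2 rows):
parts.yr | sum_qty
9 | 6
80 | 8
After ORDER BY (2 rows):
parts.yr | sum_qty
80 | 8
9 | 6

== RESULT ==
parts.yr | sum_qty
80 | 8
9 | 6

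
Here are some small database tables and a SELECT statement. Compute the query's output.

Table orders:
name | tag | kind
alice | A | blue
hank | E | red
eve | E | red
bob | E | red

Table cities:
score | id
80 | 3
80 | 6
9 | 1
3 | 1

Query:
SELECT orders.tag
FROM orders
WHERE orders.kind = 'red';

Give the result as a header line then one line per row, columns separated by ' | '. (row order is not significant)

== RESULT ==
orders.tag
E
E
E

Derivation:
After WHERE (3 rows):
orders.name | orders.tag | orders.kind
hank | E | red
eve | E | red
bob | E | red
After SELECT (3 rows):
orders.tag
E
E
E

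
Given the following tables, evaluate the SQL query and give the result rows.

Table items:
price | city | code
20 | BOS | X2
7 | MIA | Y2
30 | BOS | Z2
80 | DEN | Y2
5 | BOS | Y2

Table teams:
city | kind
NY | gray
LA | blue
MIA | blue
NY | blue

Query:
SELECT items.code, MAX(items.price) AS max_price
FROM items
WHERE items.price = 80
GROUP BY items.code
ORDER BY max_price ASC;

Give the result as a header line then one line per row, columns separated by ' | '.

== RESULT ==
items.code | max_price
Y2 | 80

Derivation:
After WHERE (1 rows):
items.price | items.city | items.code
80 | DEN | Y2
After GROUP BY (1 rows):
items.code | max_price
Y2 | 80
After ORDER BY (1 rows):
items.code | max_price
Y2 | 80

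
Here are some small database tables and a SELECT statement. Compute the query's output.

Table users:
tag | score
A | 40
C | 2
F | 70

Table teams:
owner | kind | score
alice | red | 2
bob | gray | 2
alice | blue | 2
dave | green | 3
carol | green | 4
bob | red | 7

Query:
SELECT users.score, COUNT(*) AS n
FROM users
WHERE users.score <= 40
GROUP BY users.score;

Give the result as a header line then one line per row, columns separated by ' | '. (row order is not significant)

After WHERE (2 rows):
users.tag | users.score
A | 40
C | 2
After GROUP BY (2 rows):
users.score | n
40 | 1
2 | 1

== RESULT ==
users.score | n
40 | 1
2 | 1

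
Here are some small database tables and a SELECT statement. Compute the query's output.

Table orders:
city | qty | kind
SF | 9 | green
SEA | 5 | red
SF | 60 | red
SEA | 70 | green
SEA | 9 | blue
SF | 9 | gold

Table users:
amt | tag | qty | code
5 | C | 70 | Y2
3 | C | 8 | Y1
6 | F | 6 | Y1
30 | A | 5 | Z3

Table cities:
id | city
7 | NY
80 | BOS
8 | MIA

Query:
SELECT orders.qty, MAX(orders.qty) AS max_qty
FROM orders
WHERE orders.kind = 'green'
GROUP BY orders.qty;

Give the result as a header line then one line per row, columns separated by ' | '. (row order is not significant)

After WHERE (2 rows):
orders.city | orders.qty | orders.kind
SF | 9 | green
SEA | 70 | green
After GROUP BY (2 rows):
orders.qty | max_qty
9 | 9
70 | 70

== RESULT ==
orders.qty | max_qty
9 | 9
70 | 70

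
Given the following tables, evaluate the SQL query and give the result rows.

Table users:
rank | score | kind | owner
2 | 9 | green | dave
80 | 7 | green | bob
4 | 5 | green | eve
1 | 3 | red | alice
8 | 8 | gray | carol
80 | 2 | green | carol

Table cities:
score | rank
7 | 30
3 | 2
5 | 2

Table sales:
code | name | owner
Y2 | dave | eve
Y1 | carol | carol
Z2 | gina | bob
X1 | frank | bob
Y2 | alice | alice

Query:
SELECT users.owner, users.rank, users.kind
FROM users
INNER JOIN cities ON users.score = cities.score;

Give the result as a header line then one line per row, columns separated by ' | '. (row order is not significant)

After JOIN cities (3 rows):
users.rank | users.score | users.kind | users.owner | cities.score | cities.rank
80 | 7 | green | bob | 7 | 30
4 | 5 | green | eve | 5 | 2
1 | 3 | red | alice | 3 | 2
After SELECT (3 rows):
users.owner | users.rank | users.kind
bob | 80 | green
eve | 4 | green
alice | 1 | red

== RESULT ==
users.owner | users.rank | users.kind
bob | 80 | green
eve | 4 | green
alice | 1 | red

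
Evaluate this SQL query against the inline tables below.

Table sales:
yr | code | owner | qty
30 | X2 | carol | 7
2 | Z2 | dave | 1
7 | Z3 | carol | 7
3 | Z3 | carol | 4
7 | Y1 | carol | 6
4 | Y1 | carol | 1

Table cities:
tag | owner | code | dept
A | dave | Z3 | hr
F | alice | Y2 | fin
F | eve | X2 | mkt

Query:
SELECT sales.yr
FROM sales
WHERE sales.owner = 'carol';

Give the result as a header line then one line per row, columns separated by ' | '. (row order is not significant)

After WHERE (5 rows):
sales.yr | sales.code | sales.owner | sales.qty
30 | X2 | carol | 7
7 | Z3 | carol | 7
3 | Z3 | carol | 4
7 | Y1 | carol | 6
4 | Y1 | carol | 1
After SELECT (5 rows):
sales.yr
30
7
3
7
4

== RESULT ==
sales.yr
30
7
3
7
4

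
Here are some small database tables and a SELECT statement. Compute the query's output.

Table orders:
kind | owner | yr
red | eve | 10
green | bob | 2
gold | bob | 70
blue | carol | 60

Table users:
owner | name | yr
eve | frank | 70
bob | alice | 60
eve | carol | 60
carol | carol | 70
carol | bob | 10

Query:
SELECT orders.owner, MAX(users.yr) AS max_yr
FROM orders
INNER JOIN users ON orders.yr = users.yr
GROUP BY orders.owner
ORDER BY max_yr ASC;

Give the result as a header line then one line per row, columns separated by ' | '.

== RESULT ==
orders.owner | max_yr
eve | 10
carol | 60
bob | 70

Derivation:
After JOIN users (5 rows):
orders.kind | orders.owner | orders.yr | users.owner | users.name | users.yr
red | eve | 10 | carol | bob | 10
gold | bob | 70 | eve | frank | 70
gold | bob | 70 | carol | carol | 70
blue | carol | 60 | bob | alice | 60
blue | carol | 60 | eve | carol | 60
After GROUP BY (3 rows):
orders.owner | max_yr
eve | 10
bob | 70
carol | 60
After ORDER BY (3 rows):
orders.owner | max_yr
eve | 10
carol | 60
bob | 70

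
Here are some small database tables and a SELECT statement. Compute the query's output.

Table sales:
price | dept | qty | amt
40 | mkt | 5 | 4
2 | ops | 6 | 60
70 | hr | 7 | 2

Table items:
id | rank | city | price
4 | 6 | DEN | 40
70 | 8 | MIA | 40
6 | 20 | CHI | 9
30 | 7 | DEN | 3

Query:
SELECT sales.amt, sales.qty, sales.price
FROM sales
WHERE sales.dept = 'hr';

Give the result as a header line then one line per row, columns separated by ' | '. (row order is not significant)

== RESULT ==
sales.amt | sales.qty | sales.price
2 | 7 | 70

Derivation:
After WHERE (1 rows):
sales.price | sales.dept | sales.qty | sales.amt
70 | hr | 7 | 2
After SELECT (1 rows):
sales.amt | sales.qty | sales.price
2 | 7 | 70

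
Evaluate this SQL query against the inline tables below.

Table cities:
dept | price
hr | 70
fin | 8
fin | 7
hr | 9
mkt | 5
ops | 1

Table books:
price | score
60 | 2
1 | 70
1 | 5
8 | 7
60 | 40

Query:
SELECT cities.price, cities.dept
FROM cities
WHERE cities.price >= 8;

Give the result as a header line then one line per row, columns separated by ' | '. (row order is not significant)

== RESULT ==
cities.price | cities.dept
70 | hr
8 | fin
9 | hr

Derivation:
After WHERE (3 rows):
cities.dept | cities.price
hr | 70
fin | 8
hr | 9
After SELECT (3 rows):
cities.price | cities.dept
70 | hr
8 | fin
9 | hr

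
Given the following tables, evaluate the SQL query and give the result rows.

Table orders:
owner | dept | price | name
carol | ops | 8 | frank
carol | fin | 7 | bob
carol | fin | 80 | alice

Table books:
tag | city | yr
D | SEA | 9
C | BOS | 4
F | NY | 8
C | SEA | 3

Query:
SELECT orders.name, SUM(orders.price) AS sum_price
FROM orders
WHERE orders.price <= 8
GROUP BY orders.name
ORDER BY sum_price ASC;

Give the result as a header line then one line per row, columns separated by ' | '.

After WHERE (2 rows):
orders.owner | orders.dept | orders.price | orders.name
carol | ops | 8 | frank
carol | fin | 7 | bob
After GROUP BY (2 rows):
orders.name | sum_price
frank | 8
bob | 7
After ORDER BY (2 rows):
orders.name | sum_price
bob | 7
frank | 8

== RESULT ==
orders.name | sum_price
bob | 7
frank | 8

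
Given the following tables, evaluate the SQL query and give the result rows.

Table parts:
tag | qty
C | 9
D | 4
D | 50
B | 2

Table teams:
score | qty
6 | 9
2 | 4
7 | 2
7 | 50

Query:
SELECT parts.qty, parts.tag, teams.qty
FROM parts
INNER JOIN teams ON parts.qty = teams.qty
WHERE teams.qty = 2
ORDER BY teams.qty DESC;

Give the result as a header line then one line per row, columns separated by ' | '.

After JOIN teams (4 rows):
parts.tag | parts.qty | teams.score | teams.qty
C | 9 | 6 | 9
D | 4 | 2 | 4
D | 50 | 7 | 50
B | 2 | 7 | 2
After WHERE (1 rows):
parts.tag | parts.qty | teams.score | teams.qty
B | 2 | 7 | 2
After SELECT (1 rows):
parts.qty | parts.tag | teams.qty
2 | B | 2
After ORDER BY (1 rows):
parts.qty | parts.tag | teams.qty
2 | B | 2

== RESULT ==
parts.qty | parts.tag | teams.qty
2 | B | 2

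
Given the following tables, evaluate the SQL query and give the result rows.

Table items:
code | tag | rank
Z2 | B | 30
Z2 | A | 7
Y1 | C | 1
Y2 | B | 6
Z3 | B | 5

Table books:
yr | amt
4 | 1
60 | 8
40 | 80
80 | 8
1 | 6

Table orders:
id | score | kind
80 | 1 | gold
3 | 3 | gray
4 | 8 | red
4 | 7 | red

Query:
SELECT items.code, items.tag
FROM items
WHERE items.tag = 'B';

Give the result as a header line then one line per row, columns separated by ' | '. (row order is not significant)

== RESULT ==
items.code | items.tag
Z2 | B
Y2 | B
Z3 | B

Derivation:
After WHERE (3 rows):
items.code | items.tag | items.rank
Z2 | B | 30
Y2 | B | 6
Z3 | B | 5
After SELECT (3 rows):
items.code | items.tag
Z2 | B
Y2 | B
Z3 | B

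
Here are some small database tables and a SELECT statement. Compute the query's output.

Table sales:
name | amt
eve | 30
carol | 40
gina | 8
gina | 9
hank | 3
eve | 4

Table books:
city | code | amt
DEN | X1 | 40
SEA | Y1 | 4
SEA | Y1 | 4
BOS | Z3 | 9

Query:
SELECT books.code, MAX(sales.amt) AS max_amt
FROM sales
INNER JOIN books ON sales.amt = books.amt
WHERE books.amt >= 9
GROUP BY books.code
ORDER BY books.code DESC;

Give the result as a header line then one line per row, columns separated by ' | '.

After JOIN books (4 rows):
sales.name | sales.amt | books.city | books.code | books.amt
carol | 40 | DEN | X1 | 40
gina | 9 | BOS | Z3 | 9
eve | 4 | SEA | Y1 | 4
eve | 4 | SEA | Y1 | 4
After WHERE (2 rows):
sales.name | sales.amt | books.city | books.code | books.amt
carol | 40 | DEN | X1 | 40
gina | 9 | BOS | Z3 | 9
After GROUP BY (2 rows):
books.code | max_amt
X1 | 40
Z3 | 9
After ORDER BY (2 rows):
books.code | max_amt
Z3 | 9
X1 | 40

== RESULT ==
books.code | max_amt
Z3 | 9
X1 | 40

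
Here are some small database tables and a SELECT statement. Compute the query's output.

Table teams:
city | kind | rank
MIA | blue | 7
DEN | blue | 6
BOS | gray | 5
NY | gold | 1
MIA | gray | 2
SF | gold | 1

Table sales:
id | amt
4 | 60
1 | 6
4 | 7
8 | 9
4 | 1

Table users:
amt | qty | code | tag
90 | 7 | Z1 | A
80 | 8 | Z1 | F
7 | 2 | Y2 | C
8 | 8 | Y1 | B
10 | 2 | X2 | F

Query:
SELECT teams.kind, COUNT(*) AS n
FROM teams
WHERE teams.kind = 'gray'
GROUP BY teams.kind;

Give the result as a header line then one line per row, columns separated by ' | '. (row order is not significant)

After WHERE (2 rows):
teams.city | teams.kind | teams.rank
BOS | gray | 5
MIA | gray | 2
After GROUP BY (1 rows):
teams.kind | n
gray | 2

== RESULT ==
teams.kind | n
gray | 2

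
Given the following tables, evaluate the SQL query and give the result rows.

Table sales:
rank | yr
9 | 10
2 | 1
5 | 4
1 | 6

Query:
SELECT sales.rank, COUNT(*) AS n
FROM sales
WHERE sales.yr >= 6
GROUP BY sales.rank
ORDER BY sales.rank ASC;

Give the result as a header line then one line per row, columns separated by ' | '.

== RESULT ==
sales.rank | n
1 | 1
9 | 1

Derivation:
After WHERE (2 rows):
sales.rank | sales.yr
9 | 10
1 | 6
After GROUP BY (2 rows):
sales.rank | n
9 | 1
1 | 1
After ORDER BY (2 rows):
sales.rank | n
1 | 1
9 | 1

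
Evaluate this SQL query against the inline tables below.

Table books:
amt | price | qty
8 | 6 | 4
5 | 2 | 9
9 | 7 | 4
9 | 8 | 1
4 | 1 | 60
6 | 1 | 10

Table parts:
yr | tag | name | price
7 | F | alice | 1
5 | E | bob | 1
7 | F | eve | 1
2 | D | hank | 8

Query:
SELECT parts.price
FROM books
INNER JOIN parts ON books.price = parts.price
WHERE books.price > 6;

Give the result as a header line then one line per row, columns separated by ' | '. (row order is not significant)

== RESULT ==
parts.price
8

Derivation:
After JOIN parts (7 rows):
books.amt | books.price | books.qty | parts.yr | parts.tag | parts.name | parts.price
9 | 8 | 1 | 2 | D | hank | 8
4 | 1 | 60 | 7 | F | alice | 1
4 | 1 | 60 | 5 | E | bob | 1
4 | 1 | 60 | 7 | F | eve | 1
6 | 1 | 10 | 7 | F | alice | 1
6 | 1 | 10 | 5 | E | bob | 1
6 | 1 | 10 | 7 | F | eve | 1
After WHERE (1 rows):
books.amt | books.price | books.qty | parts.yr | parts.tag | parts.name | parts.price
9 | 8 | 1 | 2 | D | hank | 8
After SELECT (1 rows):
parts.price
8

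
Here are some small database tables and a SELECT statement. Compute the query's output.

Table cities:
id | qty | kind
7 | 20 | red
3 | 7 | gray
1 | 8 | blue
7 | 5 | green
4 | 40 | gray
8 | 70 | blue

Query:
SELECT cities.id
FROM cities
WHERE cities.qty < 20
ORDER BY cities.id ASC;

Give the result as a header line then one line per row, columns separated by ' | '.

After WHERE (3 rows):
cities.id | cities.qty | cities.kind
3 | 7 | gray
1 | 8 | blue
7 | 5 | green
After SELECT (3 rows):
cities.id
3
1
7
After ORDER BY (3 rows):
cities.id
1
3
7

== RESULT ==
cities.id
1
3
7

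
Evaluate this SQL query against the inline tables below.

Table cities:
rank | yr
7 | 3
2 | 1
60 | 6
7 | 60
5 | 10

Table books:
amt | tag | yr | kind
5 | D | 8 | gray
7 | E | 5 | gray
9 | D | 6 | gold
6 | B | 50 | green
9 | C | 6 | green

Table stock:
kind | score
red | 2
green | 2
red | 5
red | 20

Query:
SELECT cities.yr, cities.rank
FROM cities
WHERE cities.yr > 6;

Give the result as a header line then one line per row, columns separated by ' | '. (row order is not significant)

After WHERE (2 rows):
cities.rank | cities.yr
7 | 60
5 | 10
After SELECT (2 rows):
cities.yr | cities.rank
60 | 7
10 | 5

== RESULT ==
cities.yr | cities.rank
60 | 7
10 | 5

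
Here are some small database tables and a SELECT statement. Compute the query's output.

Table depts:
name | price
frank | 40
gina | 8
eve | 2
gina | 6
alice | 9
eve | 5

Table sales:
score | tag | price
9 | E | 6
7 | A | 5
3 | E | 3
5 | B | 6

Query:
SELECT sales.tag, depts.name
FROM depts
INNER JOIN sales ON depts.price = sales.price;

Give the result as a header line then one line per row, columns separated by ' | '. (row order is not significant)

After JOIN sales (3 rows):
depts.name | depts.price | sales.score | sales.tag | sales.price
gina | 6 | 9 | E | 6
gina | 6 | 5 | B | 6
eve | 5 | 7 | A | 5
After SELECT (3 rows):
sales.tag | depts.name
E | gina
B | gina
A | eve

== RESULT ==
sales.tag | depts.name
E | gina
B | gina
A | eve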